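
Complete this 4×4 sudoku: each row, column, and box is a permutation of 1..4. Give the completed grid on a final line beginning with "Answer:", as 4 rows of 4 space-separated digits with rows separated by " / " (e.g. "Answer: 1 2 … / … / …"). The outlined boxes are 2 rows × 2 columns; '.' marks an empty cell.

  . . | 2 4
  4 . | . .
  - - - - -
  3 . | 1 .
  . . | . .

Step 1. [r2c2∈{1,2,3}] row 2 places 2 nowhere but r2c2. So r2c2=2.
Step 2. [r2c3∈{3}] nothing but 3 survives at r2c3. So r2c3=3.
Step 3. [r1c1∈{1}] r1c1's peers cover all but 1. So r1c1=1.
Step 4. [r3c4∈{2}] r3c4 has the single candidate 2 ⇒ r3c4=2.
Step 5. [r4c3∈{4}] r4c3's peers cover all but 4 ⇒ r4c3=4.
Step 6. [r2c4∈{1}] only 1 remains possible at r2c4 ⇒ r2c4=1.
Step 7. [r3c2∈{4}] r3c2's peers cover all but 4. So r3c2=4.
Step 8. [r4c2∈{1}] r4c2 is down to just 1 ⇒ r4c2=1.
Step 9. [r4c1∈{2}] only 2 remains possible at r4c1 ⇒ r4c1=2.
Step 10. [r4c4∈{3}] r4c4 has the single candidate 3. So r4c4=3.
Step 11. [r1c2∈{3}] nothing but 3 survives at r1c2, so r1c2=3.

Answer: 1 3 2 4 / 4 2 3 1 / 3 4 1 2 / 2 1 4 3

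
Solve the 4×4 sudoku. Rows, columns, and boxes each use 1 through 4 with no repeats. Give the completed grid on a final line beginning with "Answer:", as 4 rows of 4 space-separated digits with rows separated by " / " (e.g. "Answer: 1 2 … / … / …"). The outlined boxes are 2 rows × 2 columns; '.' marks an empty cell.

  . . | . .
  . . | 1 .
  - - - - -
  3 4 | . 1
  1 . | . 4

Step 1. [r4c2∈{2}] r4c2 is down to just 2 ⇒ r4c2=2.
Step 2. [r1c3∈{2,3,4}] across col 3, 4 lands solely at r1c3 ⇒ r1c3=4.
Step 3. [r1c1∈{2}] r1c1 is down to just 2 ⇒ r1c1=2.
Step 4. [r2c2∈{3}] r2c2 is down to just 3. So r2c2=3.
Step 5. [r2c1∈{4}] r2c1 has the single candidate 4, so r2c1=4.
Step 6. [r3c3∈{2}] nothing but 2 survives at r3c3 ⇒ r3c3=2.
Step 7. [r1c2∈{1}] only 1 remains possible at r1c2, so r1c2=1.
Step 8. [r2c4∈{2}] r2c4 is down to just 2 ⇒ r2c4=2.
Step 9. [r4c3∈{3}] only 3 remains possible at r4c3. So r4c3=3.
Step 10. [r1c4∈{3}] r1c4's peers cover all but 3 ⇒ r1c4=3.

Answer: 2 1 4 3 / 4 3 1 2 / 3 4 2 1 / 1 2 3 4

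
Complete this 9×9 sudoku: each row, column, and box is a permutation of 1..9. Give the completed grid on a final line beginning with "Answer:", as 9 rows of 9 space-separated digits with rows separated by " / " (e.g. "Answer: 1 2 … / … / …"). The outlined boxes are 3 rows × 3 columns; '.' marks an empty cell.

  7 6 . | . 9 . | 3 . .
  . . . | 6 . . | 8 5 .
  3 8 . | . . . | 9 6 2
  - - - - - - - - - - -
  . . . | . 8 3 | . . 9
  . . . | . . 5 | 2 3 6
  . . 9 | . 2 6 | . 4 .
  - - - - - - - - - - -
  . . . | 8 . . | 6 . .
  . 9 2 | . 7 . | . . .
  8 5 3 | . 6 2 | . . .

Step 1. [r1c8∈{1}] nothing but 1 survives at r1c8. So r1c8=1.
Step 2. [r4c8∈{7}] only 7 remains possible at r4c8, so r4c8=7.
Step 3. [r1c9∈{4}] nothing but 4 survives at r1c9. So r1c9=4.
Step 4. [r8c4∈{1,3,4,5}] across col 4, 3 lands solely at r8c4 ⇒ r8c4=3.
Step 5. [r4c3∈{1,4,5,6}] across col 3, 6 lands solely at r4c3 ⇒ r4c3=6.
Step 6. [r7c6∈{1,4,9}] col 6 places 9 nowhere but r7c6, so r7c6=9.
Step 7. [r9c7∈{1,4,7}] col 7 places 7 nowhere but r9c7. So r9c7=7.
Step 8. [r9c4∈{1,4}] row 9 places 4 nowhere but r9c4 ⇒ r9c4=4.
Step 9. [r4c4∈{1}] only 1 remains possible at r4c4 ⇒ r4c4=1.
Step 10. [r8c6∈{1}] r8c6 has the single candidate 1 ⇒ r8c6=1.
Step 11. [r5c5∈{4}] only 4 remains possible at r5c5, so r5c5=4.
Step 12. [r5c1∈{1}] r5c1 has the single candidate 1 ⇒ r5c1=1.
Step 13. [r7c1∈{4}] r7c1's peers cover all but 4, so r7c1=4.
Step 14. [r4c7∈{5}] r4c7 is down to just 5 ⇒ r4c7=5.
Step 15. [r5c2∈{7}] nothing but 7 survives at r5c2, so r5c2=7.
Step 16. [r7c2∈{1}] nothing but 1 survives at r7c2, so r7c2=1.
Step 17. [r7c5∈{5}] r7c5 is down to just 5 ⇒ r7c5=5.
Step 18. [r4c2∈{2,4}] r4c2 is the only open cell in row 4 admitting 4. So r4c2=4.
Step 19. [r3c5∈{1}] only 1 remains possible at r3c5, so r3c5=1.
Step 20. [r1c3∈{5}] nothing but 5 survives at r1c3, so r1c3=5.
Step 21. [r6c9∈{1,8}] row 6 places 8 nowhere but r6c9 ⇒ r6c9=8.
Step 22. [r3c3∈{4}] r3c3 has the single candidate 4 ⇒ r3c3=4.
Step 23. [r3c6∈{7}] r3c6's peers cover all but 7 ⇒ r3c6=7.
Step 24. [r2c1∈{2,9}] 9 has one home in row 2: r2c1. So r2c1=9.
Step 25. [r2c5∈{3}] r2c5's peers cover all but 3. So r2c5=3.
Step 26. [r5c3∈{8}] r5c3 is down to just 8, so r5c3=8.
Step 27. [r3c4∈{5}] nothing but 5 survives at r3c4 ⇒ r3c4=5.
Step 28. [r1c6∈{8}] r1c6's peers cover all but 8 ⇒ r1c6=8.
Step 29. [r1c4∈{2}] only 2 remains possible at r1c4. So r1c4=2.
Step 30. [r7c3∈{7}] r7c3's peers cover all but 7, so r7c3=7.
Step 31. [r7c9∈{3}] r7c9 is down to just 3. So r7c9=3.
Step 32. [r6c1∈{5}] r6c1 has the single candidate 5. So r6c1=5.
Step 33. [r9c8∈{9}] r9c8 has the single candidate 9, so r9c8=9.
Step 34. [r8c9∈{5}] nothing but 5 survives at r8c9, so r8c9=5.
Step 35. [r8c1∈{6}] r8c1 has the single candidate 6 ⇒ r8c1=6.
Step 36. [r7c8∈{2}] r7c8's peers cover all but 2 ⇒ r7c8=2.
Step 37. [r8c8∈{8}] r8c8's peers cover all but 8. So r8c8=8.
Step 38. [r9c9∈{1}] r9c9 is down to just 1, so r9c9=1.
Step 39. [r2c2∈{2}] r2c2's peers cover all but 2 ⇒ r2c2=2.
Step 40. [r6c4∈{7}] r6c4 has the single candidate 7. So r6c4=7.
Step 41. [r2c6∈{4}] r2c6 is down to just 4 ⇒ r2c6=4.
Step 42. [r6c7∈{1}] only 1 remains possible at r6c7. So r6c7=1.
Step 43. [r4c1∈{2}] nothing but 2 survives at r4c1, so r4c1=2.
Step 44. [r8c7∈{4}] nothing but 4 survives at r8c7 ⇒ r8c7=4.
Step 45. [r2c3∈{1}] r2c3 has the single candidate 1. So r2c3=1.
Step 46. [r5c4∈{9}] r5c4's peers cover all but 9. So r5c4=9.
Step 47. [r2c9∈{7}] r2c9 is down to just 7. So r2c9=7.
Step 48. [r6c2∈{3}] nothing but 3 survives at r6c2, so r6c2=3.

Answer: 7 6 5 2 9 8 3 1 4 / 9 2 1 6 3 4 8 5 7 / 3 8 4 5 1 7 9 6 2 / 2 4 6 1 8 3 5 7 9 / 1 7 8 9 4 5 2 3 6 / 5 3 9 7 2 6 1 4 8 / 4 1 7 8 5 9 6 2 3 / 6 9 2 3 7 1 4 8 5 / 8 5 3 4 6 2 7 9 1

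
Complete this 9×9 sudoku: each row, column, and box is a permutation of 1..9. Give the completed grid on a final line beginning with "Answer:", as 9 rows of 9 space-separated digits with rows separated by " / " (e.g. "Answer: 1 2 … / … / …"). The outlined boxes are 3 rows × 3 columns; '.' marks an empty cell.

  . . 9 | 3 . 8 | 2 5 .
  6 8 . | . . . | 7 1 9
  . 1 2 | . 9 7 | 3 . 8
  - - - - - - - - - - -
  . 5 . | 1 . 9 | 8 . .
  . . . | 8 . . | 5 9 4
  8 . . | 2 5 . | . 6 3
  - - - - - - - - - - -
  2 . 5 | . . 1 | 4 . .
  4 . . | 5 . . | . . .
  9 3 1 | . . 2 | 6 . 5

Step 1. [r7c9∈{7}] only 7 remains possible at r7c9 ⇒ r7c9=7.
Step 2. [r2c4∈{4}] only 4 remains possible at r2c4. So r2c4=4.
Step 3. [r7c2∈{6}] r7c2 is down to just 6. So r7c2=6.
Step 4. [r8c2∈{7}] r8c2 is down to just 7. So r8c2=7.
Step 5. [r6c3∈{4,7}] across row 6, 7 lands solely at r6c3 ⇒ r6c3=7.
Step 6. [r4c3∈{3,4,6}] across col 3, 4 lands solely at r4c3 ⇒ r4c3=4.
Step 7. [r4c5∈{3,6,7}] row 4 places 6 nowhere but r4c5. So r4c5=6.
Step 8. [r5c6∈{3}] r5c6 has the single candidate 3. So r5c6=3.
Step 9. [r9c8∈{8}] r9c8 is down to just 8 ⇒ r9c8=8.
Step 10. [r7c5∈{3,8}] row 7 places 8 nowhere but r7c5 ⇒ r7c5=8.
Step 11. [r8c9∈{1,2}] r8c9 is the only open cell in col 9 admitting 1, so r8c9=1.
Step 12. [r8c8∈{2,3}] row 8 places 2 nowhere but r8c8. So r8c8=2.
Step 13. [r5c5∈{7}] r5c5's peers cover all but 7, so r5c5=7.
Step 14. [r2c6∈{5}] r2c6 has the single candidate 5 ⇒ r2c6=5.
Step 15. [r8c6∈{6}] only 6 remains possible at r8c6 ⇒ r8c6=6.
Step 16. [r1c5∈{1}] r1c5's peers cover all but 1 ⇒ r1c5=1.
Step 17. [r9c5∈{4}] r9c5 is down to just 4 ⇒ r9c5=4.
Step 18. [r5c2∈{2}] r5c2's peers cover all but 2 ⇒ r5c2=2.
Step 19. [r4c1∈{3}] only 3 remains possible at r4c1, so r4c1=3.
Step 20. [r7c8∈{3}] r7c8 is down to just 3 ⇒ r7c8=3.
Step 21. [r1c9∈{6}] r1c9's peers cover all but 6. So r1c9=6.
Step 22. [r1c2∈{4}] nothing but 4 survives at r1c2 ⇒ r1c2=4.
Step 23. [r5c3∈{6}] r5c3's peers cover all but 6 ⇒ r5c3=6.
Step 24. [r8c5∈{3}] only 3 remains possible at r8c5, so r8c5=3.
Step 25. [r1c1∈{7}] r1c1's peers cover all but 7 ⇒ r1c1=7.
Step 26. [r4c8∈{7}] r4c8 has the single candidate 7 ⇒ r4c8=7.
Step 27. [r2c3∈{3}] r2c3's peers cover all but 3. So r2c3=3.
Step 28. [r3c4∈{6}] r3c4's peers cover all but 6, so r3c4=6.
Step 29. [r5c1∈{1}] r5c1 has the single candidate 1 ⇒ r5c1=1.
Step 30. [r6c2∈{9}] r6c2 is down to just 9 ⇒ r6c2=9.
Step 31. [r3c1∈{5}] r3c1 has the single candidate 5. So r3c1=5.
Step 32. [r9c4∈{7}] nothing but 7 survives at r9c4. So r9c4=7.
Step 33. [r4c9∈{2}] r4c9 has the single candidate 2 ⇒ r4c9=2.
Step 34. [r6c6∈{4}] nothing but 4 survives at r6c6 ⇒ r6c6=4.
Step 35. [r6c7∈{1}] r6c7's peers cover all but 1, so r6c7=1.
Step 36. [r7c4∈{9}] r7c4 has the single candidate 9. So r7c4=9.
Step 37. [r2c5∈{2}] r2c5 is down to just 2 ⇒ r2c5=2.
Step 38. [r3c8∈{4}] r3c8's peers cover all but 4 ⇒ r3c8=4.
Step 39. [r8c7∈{9}] r8c7's peers cover all but 9, so r8c7=9.
Step 40. [r8c3∈{8}] r8c3 has the single candidate 8. So r8c3=8.

Answer: 7 4 9 3 1 8 2 5 6 / 6 8 3 4 2 5 7 1 9 / 5 1 2 6 9 7 3 4 8 / 3 5 4 1 6 9 8 7 2 / 1 2 6 8 7 3 5 9 4 / 8 9 7 2 5 4 1 6 3 / 2 6 5 9 8 1 4 3 7 / 4 7 8 5 3 6 9 2 1 / 9 3 1 7 4 2 6 8 5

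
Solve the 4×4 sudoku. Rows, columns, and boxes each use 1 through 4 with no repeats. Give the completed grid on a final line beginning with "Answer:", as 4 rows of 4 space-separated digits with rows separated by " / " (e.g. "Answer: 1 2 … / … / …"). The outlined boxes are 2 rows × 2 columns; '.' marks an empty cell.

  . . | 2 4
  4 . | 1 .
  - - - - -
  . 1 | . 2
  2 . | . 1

Step 1. [r3c1∈{3}] r3c1's peers cover all but 3 ⇒ r3c1=3.
Step 2. [r4c3∈{3,4}] in row 4, 3 fits only at r4c3, so r4c3=3.
Step 3. [r2c4∈{3}] nothing but 3 survives at r2c4, so r2c4=3.
Step 4. [r1c2∈{3}] nothing but 3 survives at r1c2. So r1c2=3.
Step 5. [r2c2∈{2}] r2c2's peers cover all but 2. So r2c2=2.
Step 6. [r1c1∈{1}] nothing but 1 survives at r1c1, so r1c1=1.
Step 7. [r4c2∈{4}] nothing but 4 survives at r4c2, so r4c2=4.
Step 8. [r3c3∈{4}] nothing but 4 survives at r3c3 ⇒ r3c3=4.

Answer: 1 3 2 4 / 4 2 1 3 / 3 1 4 2 / 2 4 3 1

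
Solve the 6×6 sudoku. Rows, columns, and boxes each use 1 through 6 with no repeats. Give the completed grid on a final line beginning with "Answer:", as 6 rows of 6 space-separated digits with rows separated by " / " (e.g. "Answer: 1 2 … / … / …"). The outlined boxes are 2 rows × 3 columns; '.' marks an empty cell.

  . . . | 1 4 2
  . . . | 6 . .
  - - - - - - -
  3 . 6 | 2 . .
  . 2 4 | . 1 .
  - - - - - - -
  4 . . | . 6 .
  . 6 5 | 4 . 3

Step 1. [r2c6∈{5}] r2c6 is down to just 5, so r2c6=5.
Step 2. [r1c3∈{3}] r1c3's peers cover all but 3 ⇒ r1c3=3.
Step 3. [r6c1∈{1,2}] across row 6, 1 lands solely at r6c1. So r6c1=1.
Step 4. [r4c1∈{5}] r4c1 is down to just 5. So r4c1=5.
Step 5. [r2c3∈{1,2}] in col 3, 1 fits only at r2c3, so r2c3=1.
Step 6. [r2c5∈{3}] r2c5 is down to just 3 ⇒ r2c5=3.
Step 7. [r2c1∈{2}] r2c1 has the single candidate 2. So r2c1=2.
Step 8. [r3c6∈{4}] r3c6 has the single candidate 4, so r3c6=4.
Step 9. [r5c3∈{2}] r5c3 is down to just 2. So r5c3=2.
Step 10. [r2c2∈{4}] only 4 remains possible at r2c2. So r2c2=4.
Step 11. [r5c2∈{3}] nothing but 3 survives at r5c2, so r5c2=3.
Step 12. [r3c2∈{1}] r3c2 has the single candidate 1, so r3c2=1.
Step 13. [r6c5∈{2}] r6c5's peers cover all but 2 ⇒ r6c5=2.
Step 14. [r5c6∈{1}] nothing but 1 survives at r5c6 ⇒ r5c6=1.
Step 15. [r5c4∈{5}] r5c4 has the single candidate 5 ⇒ r5c4=5.
Step 16. [r4c4∈{3}] r4c4 has the single candidate 3 ⇒ r4c4=3.
Step 17. [r4c6∈{6}] r4c6 is down to just 6 ⇒ r4c6=6.
Step 18. [r1c2∈{5}] r1c2 is down to just 5, so r1c2=5.
Step 19. [r1c1∈{6}] only 6 remains possible at r1c1 ⇒ r1c1=6.
Step 20. [r3c5∈{5}] only 5 remains possible at r3c5 ⇒ r3c5=5.

Answer: 6 5 3 1 4 2 / 2 4 1 6 3 5 / 3 1 6 2 5 4 / 5 2 4 3 1 6 / 4 3 2 5 6 1 / 1 6 5 4 2 3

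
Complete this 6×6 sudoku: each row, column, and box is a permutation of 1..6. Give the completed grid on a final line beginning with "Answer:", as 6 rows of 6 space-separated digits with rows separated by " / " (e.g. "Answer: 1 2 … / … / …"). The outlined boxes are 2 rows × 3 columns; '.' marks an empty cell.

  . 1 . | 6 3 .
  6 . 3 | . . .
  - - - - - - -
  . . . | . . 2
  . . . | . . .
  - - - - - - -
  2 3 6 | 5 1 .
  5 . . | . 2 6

Step 1. [r4c6∈{1,3,4,5}] across col 6, 3 lands solely at r4c6 ⇒ r4c6=3.
Step 2. [r1c1∈{4}] only 4 remains possible at r1c1 ⇒ r1c1=4.
Step 3. [r4c1∈{1}] r4c1 is down to just 1, so r4c1=1.
Step 4. [r4c4∈{4}] nothing but 4 survives at r4c4, so r4c4=4.
Step 5. [r1c6∈{5}] r1c6 is down to just 5. So r1c6=5.
Step 6. [r2c2∈{2,5}] r2c2 is the only open cell in row 2 admitting 5 ⇒ r2c2=5.
Step 7. [r4c2∈{2,6}] in col 2, 2 fits only at r4c2, so r4c2=2.
Step 8. [r4c5∈{5,6}] across row 4, 6 lands solely at r4c5, so r4c5=6.
Step 9. [r6c2∈{4}] r6c2 has the single candidate 4 ⇒ r6c2=4.
Step 10. [r2c6∈{1,4}] 1 has one home in col 6: r2c6. So r2c6=1.
Step 11. [r3c5∈{5}] only 5 remains possible at r3c5 ⇒ r3c5=5.
Step 12. [r6c3∈{1}] nothing but 1 survives at r6c3. So r6c3=1.
Step 13. [r4c3∈{5}] r4c3 is down to just 5. So r4c3=5.
Step 14. [r5c6∈{4}] r5c6 is down to just 4, so r5c6=4.
Step 15. [r3c1∈{3}] nothing but 3 survives at r3c1. So r3c1=3.
Step 16. [r2c4∈{2}] nothing but 2 survives at r2c4. So r2c4=2.
Step 17. [r2c5∈{4}] r2c5's peers cover all but 4, so r2c5=4.
Step 18. [r6c4∈{3}] nothing but 3 survives at r6c4, so r6c4=3.
Step 19. [r3c4∈{1}] r3c4 has the single candidate 1, so r3c4=1.
Step 20. [r3c2∈{6}] only 6 remains possible at r3c2, so r3c2=6.
Step 21. [r1c3∈{2}] r1c3's peers cover all but 2, so r1c3=2.
Step 22. [r3c3∈{4}] r3c3 is down to just 4 ⇒ r3c3=4.

Answer: 4 1 2 6 3 5 / 6 5 3 2 4 1 / 3 6 4 1 5 2 / 1 2 5 4 6 3 / 2 3 6 5 1 4 / 5 4 1 3 2 6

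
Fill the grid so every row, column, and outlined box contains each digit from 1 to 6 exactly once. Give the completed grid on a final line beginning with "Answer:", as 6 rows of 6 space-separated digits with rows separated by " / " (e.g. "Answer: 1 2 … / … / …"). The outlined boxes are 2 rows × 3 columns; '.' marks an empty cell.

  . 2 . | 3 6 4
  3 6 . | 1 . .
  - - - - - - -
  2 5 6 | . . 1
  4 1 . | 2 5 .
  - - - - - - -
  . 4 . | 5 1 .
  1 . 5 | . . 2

Step 1. [r3c5∈{3,4}] across row 3, 3 lands solely at r3c5. So r3c5=3.
Step 2. [r6c4∈{4,6}] 6 has one home in row 6: r6c4 ⇒ r6c4=6.
Step 3. [r6c2∈{3}] r6c2's peers cover all but 3, so r6c2=3.
Step 4. [r2c3∈{4}] nothing but 4 survives at r2c3 ⇒ r2c3=4.
Step 5. [r5c1∈{6}] r5c1 is down to just 6, so r5c1=6.
Step 6. [r2c6∈{5}] nothing but 5 survives at r2c6. So r2c6=5.
Step 7. [r4c6∈{6}] nothing but 6 survives at r4c6 ⇒ r4c6=6.
Step 8. [r5c6∈{3}] r5c6's peers cover all but 3, so r5c6=3.
Step 9. [r6c5∈{4}] only 4 remains possible at r6c5. So r6c5=4.
Step 10. [r1c3∈{1}] r1c3 is down to just 1, so r1c3=1.
Step 11. [r3c4∈{4}] r3c4 is down to just 4, so r3c4=4.
Step 12. [r2c5∈{2}] r2c5 is down to just 2. So r2c5=2.
Step 13. [r5c3∈{2}] r5c3 has the single candidate 2, so r5c3=2.
Step 14. [r4c3∈{3}] only 3 remains possible at r4c3, so r4c3=3.
Step 15. [r1c1∈{5}] r1c1 is down to just 5 ⇒ r1c1=5.

Answer: 5 2 1 3 6 4 / 3 6 4 1 2 5 / 2 5 6 4 3 1 / 4 1 3 2 5 6 / 6 4 2 5 1 3 / 1 3 5 6 4 2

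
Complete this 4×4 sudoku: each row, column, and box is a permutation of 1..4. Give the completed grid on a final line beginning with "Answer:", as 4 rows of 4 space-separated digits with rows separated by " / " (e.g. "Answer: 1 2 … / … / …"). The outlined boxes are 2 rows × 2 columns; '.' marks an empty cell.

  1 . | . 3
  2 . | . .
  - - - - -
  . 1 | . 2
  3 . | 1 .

Step 1. [r2c3∈{4}] only 4 remains possible at r2c3, so r2c3=4.
Step 2. [r1c2∈{4}] r1c2 has the single candidate 4. So r1c2=4.
Step 3. [r2c2∈{3}] r2c2 has the single candidate 3, so r2c2=3.
Step 4. [r1c3∈{2}] r1c3 has the single candidate 2 ⇒ r1c3=2.
Step 5. [r2c4∈{1}] only 1 remains possible at r2c4 ⇒ r2c4=1.
Step 6. [r3c1∈{4}] r3c1's peers cover all but 4 ⇒ r3c1=4.
Step 7. [r3c3∈{3}] only 3 remains possible at r3c3, so r3c3=3.
Step 8. [r4c2∈{2}] nothing but 2 survives at r4c2 ⇒ r4c2=2.
Step 9. [r4c4∈{4}] nothing but 4 survives at r4c4, so r4c4=4.

Answer: 1 4 2 3 / 2 3 4 1 / 4 1 3 2 / 3 2 1 4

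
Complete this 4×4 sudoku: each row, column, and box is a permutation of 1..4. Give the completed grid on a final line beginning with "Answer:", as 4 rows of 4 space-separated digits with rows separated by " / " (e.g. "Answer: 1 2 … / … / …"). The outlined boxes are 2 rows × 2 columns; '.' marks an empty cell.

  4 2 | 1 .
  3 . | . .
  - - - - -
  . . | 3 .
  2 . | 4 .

Step 1. [r3c1∈{1}] r3c1 has the single candidate 1, so r3c1=1.
Step 2. [r2c4∈{2,4}] r2c4 is the only open cell in row 2 admitting 4. So r2c4=4.
Step 3. [r2c3∈{2}] nothing but 2 survives at r2c3. So r2c3=2.
Step 4. [r2c2∈{1}] r2c2 is down to just 1. So r2c2=1.
Step 5. [r4c2∈{3}] r4c2 is down to just 3, so r4c2=3.
Step 6. [r1c4∈{3}] nothing but 3 survives at r1c4. So r1c4=3.
Step 7. [r3c2∈{4}] r3c2 is down to just 4. So r3c2=4.
Step 8. [r4c4∈{1}] r4c4's peers cover all but 1, so r4c4=1.
Step 9. [r3c4∈{2}] r3c4 is down to just 2, so r3c4=2.

Answer: 4 2 1 3 / 3 1 2 4 / 1 4 3 2 / 2 3 4 1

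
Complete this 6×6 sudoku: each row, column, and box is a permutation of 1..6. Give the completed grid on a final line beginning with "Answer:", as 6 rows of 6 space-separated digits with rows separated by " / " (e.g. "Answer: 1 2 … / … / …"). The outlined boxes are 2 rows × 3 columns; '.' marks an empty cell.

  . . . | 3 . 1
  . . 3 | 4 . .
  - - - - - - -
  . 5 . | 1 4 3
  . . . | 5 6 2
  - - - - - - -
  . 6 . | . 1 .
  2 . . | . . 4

Step 1. [r5c6∈{5}] r5c6 has the single candidate 5, so r5c6=5.
Step 2. [r5c3∈{4}] r5c3 has the single candidate 4. So r5c3=4.
Step 3. [r4c3∈{1}] r4c3's peers cover all but 1, so r4c3=1.
Step 4. [r2c1∈{1,5,6}] r2c1 is the only open cell in col 1 admitting 1 ⇒ r2c1=1.
Step 5. [r1c1∈{4,5,6}] in col 1, 5 fits only at r1c1. So r1c1=5.
Step 6. [r2c2∈{2}] r2c2 is down to just 2, so r2c2=2.
Step 7. [r4c1∈{3,4}] r4c1 is the only open cell in col 1 admitting 4 ⇒ r4c1=4.
Step 8. [r5c1∈{3}] only 3 remains possible at r5c1, so r5c1=3.
Step 9. [r3c3∈{2,6}] row 3 places 2 nowhere but r3c3 ⇒ r3c3=2.
Step 10. [r2c6∈{6}] r2c6's peers cover all but 6, so r2c6=6.
Step 11. [r1c5∈{2}] nothing but 2 survives at r1c5 ⇒ r1c5=2.
Step 12. [r2c5∈{5}] r2c5 has the single candidate 5, so r2c5=5.
Step 13. [r3c1∈{6}] only 6 remains possible at r3c1 ⇒ r3c1=6.
Step 14. [r1c3∈{6}] r1c3 has the single candidate 6. So r1c3=6.
Step 15. [r6c2∈{1}] r6c2 has the single candidate 1, so r6c2=1.
Step 16. [r5c4∈{2}] r5c4 is down to just 2. So r5c4=2.
Step 17. [r1c2∈{4}] r1c2 has the single candidate 4 ⇒ r1c2=4.
Step 18. [r6c4∈{6}] r6c4 is down to just 6. So r6c4=6.
Step 19. [r4c2∈{3}] only 3 remains possible at r4c2, so r4c2=3.
Step 20. [r6c5∈{3}] r6c5's peers cover all but 3. So r6c5=3.
Step 21. [r6c3∈{5}] nothing but 5 survives at r6c3 ⇒ r6c3=5.

Answer: 5 4 6 3 2 1 / 1 2 3 4 5 6 / 6 5 2 1 4 3 / 4 3 1 5 6 2 / 3 6 4 2 1 5 / 2 1 5 6 3 4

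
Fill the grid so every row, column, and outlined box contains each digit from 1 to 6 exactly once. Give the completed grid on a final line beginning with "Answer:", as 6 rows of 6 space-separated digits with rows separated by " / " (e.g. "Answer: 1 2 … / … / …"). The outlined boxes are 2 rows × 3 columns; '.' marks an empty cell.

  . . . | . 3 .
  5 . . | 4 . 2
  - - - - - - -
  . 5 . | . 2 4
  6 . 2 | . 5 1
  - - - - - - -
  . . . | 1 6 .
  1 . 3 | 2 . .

Step 1. [r4c2∈{3,4}] in row 4, 4 fits only at r4c2 ⇒ r4c2=4.
Step 2. [r1c6∈{5,6}] col 6 places 6 nowhere but r1c6. So r1c6=6.
Step 3. [r2c2∈{1,3,6}] in row 2, 3 fits only at r2c2, so r2c2=3.
Step 4. [r1c2∈{1,2}] across col 2, 1 lands solely at r1c2 ⇒ r1c2=1.
Step 5. [r1c3∈{4}] r1c3 is down to just 4, so r1c3=4.
Step 6. [r3c1∈{3}] r3c1 is down to just 3, so r3c1=3.
Step 7. [r5c3∈{5}] r5c3 has the single candidate 5, so r5c3=5.
Step 8. [r1c1∈{2}] r1c1's peers cover all but 2, so r1c1=2.
Step 9. [r2c5∈{1}] r2c5's peers cover all but 1, so r2c5=1.
Step 10. [r3c3∈{1}] r3c3 is down to just 1 ⇒ r3c3=1.
Step 11. [r5c1∈{4}] nothing but 4 survives at r5c1. So r5c1=4.
Step 12. [r1c4∈{5}] r1c4's peers cover all but 5. So r1c4=5.
Step 13. [r4c4∈{3}] nothing but 3 survives at r4c4, so r4c4=3.
Step 14. [r6c6∈{5}] r6c6 is down to just 5, so r6c6=5.
Step 15. [r5c6∈{3}] only 3 remains possible at r5c6. So r5c6=3.
Step 16. [r2c3∈{6}] nothing but 6 survives at r2c3 ⇒ r2c3=6.
Step 17. [r6c2∈{6}] r6c2 has the single candidate 6, so r6c2=6.
Step 18. [r5c2∈{2}] r5c2 has the single candidate 2, so r5c2=2.
Step 19. [r3c4∈{6}] r3c4 is down to just 6 ⇒ r3c4=6.
Step 20. [r6c5∈{4}] r6c5 is down to just 4, so r6c5=4.

Answer: 2 1 4 5 3 6 / 5 3 6 4 1 2 / 3 5 1 6 2 4 / 6 4 2 3 5 1 / 4 2 5 1 6 3 / 1 6 3 2 4 5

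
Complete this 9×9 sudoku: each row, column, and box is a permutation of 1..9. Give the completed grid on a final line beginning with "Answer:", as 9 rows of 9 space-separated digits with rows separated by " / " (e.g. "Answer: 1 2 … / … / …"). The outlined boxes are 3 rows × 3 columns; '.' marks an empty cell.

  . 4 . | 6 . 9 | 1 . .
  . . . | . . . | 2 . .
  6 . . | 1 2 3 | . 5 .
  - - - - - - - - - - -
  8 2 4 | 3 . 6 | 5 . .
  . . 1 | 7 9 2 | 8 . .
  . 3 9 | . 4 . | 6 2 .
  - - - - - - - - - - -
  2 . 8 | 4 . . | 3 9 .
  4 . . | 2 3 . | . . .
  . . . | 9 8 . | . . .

Step 1. [r8c7∈{7}] r8c7 is down to just 7. So r8c7=7.
Step 2. [r3c3∈{7}] r3c3's peers cover all but 7, so r3c3=7.
Step 3. [r2c1∈{1,3,5,9}] in col 1, 9 fits only at r2c1, so r2c1=9.
Step 4. [r9c1∈{1,3,5,7}] r9c1 is the only open cell in col 1 admitting 1, so r9c1=1.
Step 5. [r2c6∈{4,5,7,8}] 4 has one home in col 6: r2c6, so r2c6=4.
Step 6. [r7c5∈{1,5,6,7}] r7c5 is the only open cell in col 5 admitting 6. So r7c5=6.
Step 7. [r2c4∈{5,8}] 8 has one home in box 2: r2c4 ⇒ r2c4=8.
Step 8. [r1c1∈{3,5}] across col 1, 3 lands solely at r1c1, so r1c1=3.
Step 9. [r2c3∈{5}] r2c3's peers cover all but 5. So r2c3=5.
Step 10. [r8c3∈{6}] r8c3 is down to just 6 ⇒ r8c3=6.
Step 11. [r4c5∈{1}] r4c5 has the single candidate 1, so r4c5=1.
Step 12. [r4c8∈{7}] only 7 remains possible at r4c8, so r4c8=7.
Step 13. [r8c8∈{1,8}] r8c8 is the only open cell in col 8 admitting 1 ⇒ r8c8=1.
Step 14. [r8c6∈{5}] nothing but 5 survives at r8c6. So r8c6=5.
Step 15. [r9c9∈{2,4,5,6}] across row 9, 2 lands solely at r9c9, so r9c9=2.
Step 16. [r2c9∈{3,6,7}] across col 9, 6 lands solely at r2c9, so r2c9=6.
Step 17. [r9c2∈{5,7}] across row 9, 5 lands solely at r9c2, so r9c2=5.
Step 18. [r3c7∈{4,9}] r3c7 is the only open cell in col 7 admitting 9. So r3c7=9.
Step 19. [r1c8∈{8}] r1c8 is down to just 8, so r1c8=8.
Step 20. [r5c9∈{3,4}] 3 has one home in col 9: r5c9, so r5c9=3.
Step 21. [r2c5∈{7}] r2c5 is down to just 7. So r2c5=7.
Step 22. [r6c1∈{5,7}] row 6 places 7 nowhere but r6c1 ⇒ r6c1=7.
Step 23. [r9c8∈{4,6}] 6 has one home in row 9: r9c8, so r9c8=6.
Step 24. [r9c6∈{7}] only 7 remains possible at r9c6, so r9c6=7.
Step 25. [r8c9∈{8}] only 8 remains possible at r8c9, so r8c9=8.
Step 26. [r3c2∈{8}] nothing but 8 survives at r3c2. So r3c2=8.
Step 27. [r7c6∈{1}] only 1 remains possible at r7c6, so r7c6=1.
Step 28. [r3c9∈{4}] r3c9 is down to just 4. So r3c9=4.
Step 29. [r5c1∈{5}] r5c1's peers cover all but 5 ⇒ r5c1=5.
Step 30. [r9c3∈{3}] only 3 remains possible at r9c3 ⇒ r9c3=3.
Step 31. [r7c9∈{5}] r7c9 is down to just 5. So r7c9=5.
Step 32. [r6c6∈{8}] r6c6's peers cover all but 8, so r6c6=8.
Step 33. [r1c5∈{5}] r1c5's peers cover all but 5. So r1c5=5.
Step 34. [r5c2∈{6}] r5c2's peers cover all but 6 ⇒ r5c2=6.
Step 35. [r5c8∈{4}] r5c8 is down to just 4 ⇒ r5c8=4.
Step 36. [r6c9∈{1}] r6c9 is down to just 1, so r6c9=1.
Step 37. [r8c2∈{9}] only 9 remains possible at r8c2 ⇒ r8c2=9.
Step 38. [r1c3∈{2}] r1c3's peers cover all but 2 ⇒ r1c3=2.
Step 39. [r6c4∈{5}] r6c4's peers cover all but 5 ⇒ r6c4=5.
Step 40. [r7c2∈{7}] only 7 remains possible at r7c2 ⇒ r7c2=7.
Step 41. [r4c9∈{9}] only 9 remains possible at r4c9 ⇒ r4c9=9.
Step 42. [r2c8∈{3}] r2c8 has the single candidate 3, so r2c8=3.
Step 43. [r9c7∈{4}] nothing but 4 survives at r9c7, so r9c7=4.
Step 44. [r1c9∈{7}] r1c9's peers cover all but 7. So r1c9=7.
Step 45. [r2c2∈{1}] only 1 remains possible at r2c2 ⇒ r2c2=1.

Answer: 3 4 2 6 5 9 1 8 7 / 9 1 5 8 7 4 2 3 6 / 6 8 7 1 2 3 9 5 4 / 8 2 4 3 1 6 5 7 9 / 5 6 1 7 9 2 8 4 3 / 7 3 9 5 4 8 6 2 1 / 2 7 8 4 6 1 3 9 5 / 4 9 6 2 3 5 7 1 8 / 1 5 3 9 8 7 4 6 2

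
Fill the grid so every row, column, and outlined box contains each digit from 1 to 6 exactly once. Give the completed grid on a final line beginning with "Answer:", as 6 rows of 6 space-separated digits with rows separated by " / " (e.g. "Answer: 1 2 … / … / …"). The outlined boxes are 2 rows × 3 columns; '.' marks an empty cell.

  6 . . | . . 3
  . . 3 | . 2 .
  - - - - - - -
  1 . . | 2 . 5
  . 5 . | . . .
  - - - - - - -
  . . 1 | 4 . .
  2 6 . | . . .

Step 1. [r6c6∈{1}] r6c6 is down to just 1 ⇒ r6c6=1.
Step 2. [r6c3∈{4,5}] row 6 places 4 nowhere but r6c3. So r6c3=4.
Step 3. [r1c3∈{2,5}] in col 3, 5 fits only at r1c3. So r1c3=5.
Step 4. [r1c4∈{1}] r1c4 is down to just 1. So r1c4=1.
Step 5. [r1c5∈{4}] only 4 remains possible at r1c5, so r1c5=4.
Step 6. [r5c2∈{3}] r5c2 has the single candidate 3 ⇒ r5c2=3.
Step 7. [r3c5∈{3,6}] across row 3, 3 lands solely at r3c5 ⇒ r3c5=3.
Step 8. [r4c4∈{6}] nothing but 6 survives at r4c4, so r4c4=6.
Step 9. [r3c2∈{4}] r3c2 is down to just 4. So r3c2=4.
Step 10. [r6c5∈{5}] nothing but 5 survives at r6c5 ⇒ r6c5=5.
Step 11. [r5c5∈{6}] only 6 remains possible at r5c5, so r5c5=6.
Step 12. [r6c4∈{3}] r6c4 is down to just 3, so r6c4=3.
Step 13. [r1c2∈{2}] r1c2 has the single candidate 2. So r1c2=2.
Step 14. [r4c1∈{3}] only 3 remains possible at r4c1, so r4c1=3.
Step 15. [r5c1∈{5}] r5c1 has the single candidate 5 ⇒ r5c1=5.
Step 16. [r2c1∈{4}] nothing but 4 survives at r2c1 ⇒ r2c1=4.
Step 17. [r2c6∈{6}] only 6 remains possible at r2c6. So r2c6=6.
Step 18. [r4c5∈{1}] only 1 remains possible at r4c5, so r4c5=1.
Step 19. [r3c3∈{6}] nothing but 6 survives at r3c3, so r3c3=6.
Step 20. [r4c3∈{2}] r4c3 has the single candidate 2 ⇒ r4c3=2.
Step 21. [r4c6∈{4}] nothing but 4 survives at r4c6. So r4c6=4.
Step 22. [r5c6∈{2}] only 2 remains possible at r5c6 ⇒ r5c6=2.
Step 23. [r2c2∈{1}] only 1 remains possible at r2c2 ⇒ r2c2=1.
Step 24. [r2c4∈{5}] only 5 remains possible at r2c4. So r2c4=5.

Answer: 6 2 5 1 4 3 / 4 1 3 5 2 6 / 1 4 6 2 3 5 / 3 5 2 6 1 4 / 5 3 1 4 6 2 / 2 6 4 3 5 1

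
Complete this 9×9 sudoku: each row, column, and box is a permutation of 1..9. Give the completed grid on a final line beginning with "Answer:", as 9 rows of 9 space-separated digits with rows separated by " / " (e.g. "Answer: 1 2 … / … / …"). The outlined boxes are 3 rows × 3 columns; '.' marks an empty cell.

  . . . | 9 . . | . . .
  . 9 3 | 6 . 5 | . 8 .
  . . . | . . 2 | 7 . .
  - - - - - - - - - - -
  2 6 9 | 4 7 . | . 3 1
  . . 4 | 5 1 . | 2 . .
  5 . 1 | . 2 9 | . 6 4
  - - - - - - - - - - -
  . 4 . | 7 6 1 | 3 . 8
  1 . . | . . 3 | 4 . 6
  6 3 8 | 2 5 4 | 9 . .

Step 1. [r6c2∈{7,8}] across row 6, 7 lands solely at r6c2. So r6c2=7.
Step 2. [r5c2∈{8}] r5c2 has the single candidate 8, so r5c2=8.
Step 3. [r8c3∈{2,5,7}] in box 7, 7 fits only at r8c3 ⇒ r8c3=7.
Step 4. [r3c4∈{1,3,8}] 1 has one home in col 4: r3c4 ⇒ r3c4=1.
Step 5. [r3c2∈{5}] r3c2's peers cover all but 5. So r3c2=5.
Step 6. [r1c9∈{2,3,5}] 5 has one home in col 9: r1c9 ⇒ r1c9=5.
Step 7. [r2c5∈{4}] only 4 remains possible at r2c5 ⇒ r2c5=4.
Step 8. [r4c6∈{8}] only 8 remains possible at r4c6. So r4c6=8.
Step 9. [r8c2∈{2}] only 2 remains possible at r8c2. So r8c2=2.
Step 10. [r2c7∈{1}] r2c7's peers cover all but 1, so r2c7=1.
Step 11. [r7c8∈{2,5}] 2 has one home in row 7: r7c8, so r7c8=2.
Step 12. [r9c9∈{7}] r9c9 has the single candidate 7, so r9c9=7.
Step 13. [r3c9∈{3,9}] col 9 places 3 nowhere but r3c9. So r3c9=3.
Step 14. [r3c5∈{8}] r3c5's peers cover all but 8. So r3c5=8.
Step 15. [r1c8∈{4}] r1c8 is down to just 4. So r1c8=4.
Step 16. [r1c3∈{2,6}] r1c3 is the only open cell in row 1 admitting 2, so r1c3=2.
Step 17. [r5c9∈{9}] r5c9 is down to just 9, so r5c9=9.
Step 18. [r2c1∈{7}] r2c1 has the single candidate 7 ⇒ r2c1=7.
Step 19. [r5c8∈{7}] nothing but 7 survives at r5c8. So r5c8=7.
Step 20. [r8c4∈{8}] r8c4 has the single candidate 8 ⇒ r8c4=8.
Step 21. [r1c7∈{6}] nothing but 6 survives at r1c7, so r1c7=6.
Step 22. [r8c5∈{9}] r8c5's peers cover all but 9, so r8c5=9.
Step 23. [r3c3∈{6}] only 6 remains possible at r3c3 ⇒ r3c3=6.
Step 24. [r2c9∈{2}] nothing but 2 survives at r2c9. So r2c9=2.
Step 25. [r8c8∈{5}] nothing but 5 survives at r8c8. So r8c8=5.
Step 26. [r1c2∈{1}] only 1 remains possible at r1c2 ⇒ r1c2=1.
Step 27. [r5c6∈{6}] nothing but 6 survives at r5c6. So r5c6=6.
Step 28. [r1c5∈{3}] r1c5's peers cover all but 3 ⇒ r1c5=3.
Step 29. [r3c8∈{9}] r3c8's peers cover all but 9 ⇒ r3c8=9.
Step 30. [r6c7∈{8}] r6c7's peers cover all but 8, so r6c7=8.
Step 31. [r7c1∈{9}] r7c1's peers cover all but 9. So r7c1=9.
Step 32. [r5c1∈{3}] only 3 remains possible at r5c1 ⇒ r5c1=3.
Step 33. [r3c1∈{4}] nothing but 4 survives at r3c1 ⇒ r3c1=4.
Step 34. [r7c3∈{5}] r7c3 has the single candidate 5 ⇒ r7c3=5.
Step 35. [r4c7∈{5}] r4c7 has the single candidate 5. So r4c7=5.
Step 36. [r1c1∈{8}] only 8 remains possible at r1c1, so r1c1=8.
Step 37. [r9c8∈{1}] only 1 remains possible at r9c8 ⇒ r9c8=1.
Step 38. [r1c6∈{7}] r1c6's peers cover all but 7, so r1c6=7.
Step 39. [r6c4∈{3}] nothing but 3 survives at r6c4. So r6c4=3.

Answer: 8 1 2 9 3 7 6 4 5 / 7 9 3 6 4 5 1 8 2 / 4 5 6 1 8 2 7 9 3 / 2 6 9 4 7 8 5 3 1 / 3 8 4 5 1 6 2 7 9 / 5 7 1 3 2 9 8 6 4 / 9 4 5 7 6 1 3 2 8 / 1 2 7 8 9 3 4 5 6 / 6 3 8 2 5 4 9 1 7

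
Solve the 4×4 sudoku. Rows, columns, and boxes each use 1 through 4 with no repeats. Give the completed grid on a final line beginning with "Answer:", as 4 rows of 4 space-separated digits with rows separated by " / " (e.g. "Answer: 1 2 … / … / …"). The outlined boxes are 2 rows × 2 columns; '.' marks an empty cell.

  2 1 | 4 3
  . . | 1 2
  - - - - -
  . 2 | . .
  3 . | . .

Step 1. [r4c2∈{4}] r4c2's peers cover all but 4. So r4c2=4.
Step 2. [r3c1∈{1}] r3c1 has the single candidate 1 ⇒ r3c1=1.
Step 3. [r3c4∈{4}] r3c4's peers cover all but 4 ⇒ r3c4=4.
Step 4. [r2c1∈{4}] nothing but 4 survives at r2c1 ⇒ r2c1=4.
Step 5. [r3c3∈{3}] only 3 remains possible at r3c3. So r3c3=3.
Step 6. [r4c4∈{1}] only 1 remains possible at r4c4 ⇒ r4c4=1.
Step 7. [r2c2∈{3}] r2c2 is down to just 3. So r2c2=3.
Step 8. [r4c3∈{2}] r4c3 has the single candidate 2 ⇒ r4c3=2.

Answer: 2 1 4 3 / 4 3 1 2 / 1 2 3 4 / 3 4 2 1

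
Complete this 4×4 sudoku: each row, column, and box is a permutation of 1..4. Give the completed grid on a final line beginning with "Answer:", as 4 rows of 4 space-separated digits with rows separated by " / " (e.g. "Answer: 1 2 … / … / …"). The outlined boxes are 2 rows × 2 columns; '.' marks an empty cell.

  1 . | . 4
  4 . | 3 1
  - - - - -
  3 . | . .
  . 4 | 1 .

Step 1. [r3c4∈{2}] only 2 remains possible at r3c4 ⇒ r3c4=2.
Step 2. [r1c2∈{2,3}] r1c2 is the only open cell in row 1 admitting 3 ⇒ r1c2=3.
Step 3. [r2c2∈{2}] only 2 remains possible at r2c2 ⇒ r2c2=2.
Step 4. [r4c1∈{2}] nothing but 2 survives at r4c1, so r4c1=2.
Step 5. [r3c3∈{4}] r3c3 is down to just 4, so r3c3=4.
Step 6. [r4c4∈{3}] r4c4 has the single candidate 3 ⇒ r4c4=3.
Step 7. [r1c3∈{2}] r1c3's peers cover all but 2 ⇒ r1c3=2.
Step 8. [r3c2∈{1}] r3c2 has the single candidate 1. So r3c2=1.

Answer: 1 3 2 4 / 4 2 3 1 / 3 1 4 2 / 2 4 1 3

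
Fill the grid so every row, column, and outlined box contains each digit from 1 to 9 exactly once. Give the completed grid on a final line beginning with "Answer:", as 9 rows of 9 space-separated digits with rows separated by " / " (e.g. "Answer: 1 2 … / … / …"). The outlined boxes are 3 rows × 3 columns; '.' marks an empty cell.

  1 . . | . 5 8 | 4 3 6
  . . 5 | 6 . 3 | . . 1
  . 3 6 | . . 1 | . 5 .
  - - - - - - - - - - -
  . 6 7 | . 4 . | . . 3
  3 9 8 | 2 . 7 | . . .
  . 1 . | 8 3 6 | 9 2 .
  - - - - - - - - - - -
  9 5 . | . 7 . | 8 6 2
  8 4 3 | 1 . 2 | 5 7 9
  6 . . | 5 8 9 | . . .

Step 1. [r4c7∈{1}] only 1 remains possible at r4c7 ⇒ r4c7=1.
Step 2. [r3c4∈{4,7,9}] 4 has one home in box 2: r3c4. So r3c4=4.
Step 3. [r4c1∈{2,5}] row 4 places 2 nowhere but r4c1 ⇒ r4c1=2.
Step 4. [r3c1∈{7}] only 7 remains possible at r3c1. So r3c1=7.
Step 5. [r9c9∈{4}] r9c9 has the single candidate 4 ⇒ r9c9=4.
Step 6. [r1c2∈{2}] nothing but 2 survives at r1c2, so r1c2=2.
Step 7. [r3c5∈{2,9}] across row 3, 9 lands solely at r3c5, so r3c5=9.
Step 8. [r6c1∈{4,5}] across col 1, 5 lands solely at r6c1. So r6c1=5.
Step 9. [r4c8∈{8}] r4c8's peers cover all but 8 ⇒ r4c8=8.
Step 10. [r9c3∈{1,2}] row 9 places 2 nowhere but r9c3 ⇒ r9c3=2.
Step 11. [r2c7∈{2,7}] in row 2, 7 fits only at r2c7 ⇒ r2c7=7.
Step 12. [r4c6∈{5}] r4c6 is down to just 5. So r4c6=5.
Step 13. [r5c5∈{1}] r5c5's peers cover all but 1, so r5c5=1.
Step 14. [r8c5∈{6}] r8c5 is down to just 6. So r8c5=6.
Step 15. [r9c8∈{1}] only 1 remains possible at r9c8. So r9c8=1.
Step 16. [r4c4∈{9}] r4c4's peers cover all but 9, so r4c4=9.
Step 17. [r5c7∈{6}] r5c7 has the single candidate 6 ⇒ r5c7=6.
Step 18. [r6c3∈{4}] nothing but 4 survives at r6c3. So r6c3=4.
Step 19. [r6c9∈{7}] r6c9 is down to just 7 ⇒ r6c9=7.
Step 20. [r2c1∈{4}] r2c1 is down to just 4, so r2c1=4.
Step 21. [r2c5∈{2}] r2c5 is down to just 2. So r2c5=2.
Step 22. [r1c4∈{7}] only 7 remains possible at r1c4 ⇒ r1c4=7.
Step 23. [r3c9∈{8}] nothing but 8 survives at r3c9. So r3c9=8.
Step 24. [r7c4∈{3}] r7c4's peers cover all but 3, so r7c4=3.
Step 25. [r5c9∈{5}] r5c9's peers cover all but 5 ⇒ r5c9=5.
Step 26. [r3c7∈{2}] nothing but 2 survives at r3c7, so r3c7=2.
Step 27. [r2c2∈{8}] r2c2 is down to just 8 ⇒ r2c2=8.
Step 28. [r5c8∈{4}] r5c8 has the single candidate 4, so r5c8=4.
Step 29. [r9c2∈{7}] r9c2 has the single candidate 7. So r9c2=7.
Step 30. [r1c3∈{9}] r1c3's peers cover all but 9. So r1c3=9.
Step 31. [r9c7∈{3}] only 3 remains possible at r9c7 ⇒ r9c7=3.
Step 32. [r7c3∈{1}] only 1 remains possible at r7c3 ⇒ r7c3=1.
Step 33. [r2c8∈{9}] nothing but 9 survives at r2c8, so r2c8=9.
Step 34. [r7c6∈{4}] only 4 remains possible at r7c6 ⇒ r7c6=4.

Answer: 1 2 9 7 5 8 4 3 6 / 4 8 5 6 2 3 7 9 1 / 7 3 6 4 9 1 2 5 8 / 2 6 7 9 4 5 1 8 3 / 3 9 8 2 1 7 6 4 5 / 5 1 4 8 3 6 9 2 7 / 9 5 1 3 7 4 8 6 2 / 8 4 3 1 6 2 5 7 9 / 6 7 2 5 8 9 3 1 4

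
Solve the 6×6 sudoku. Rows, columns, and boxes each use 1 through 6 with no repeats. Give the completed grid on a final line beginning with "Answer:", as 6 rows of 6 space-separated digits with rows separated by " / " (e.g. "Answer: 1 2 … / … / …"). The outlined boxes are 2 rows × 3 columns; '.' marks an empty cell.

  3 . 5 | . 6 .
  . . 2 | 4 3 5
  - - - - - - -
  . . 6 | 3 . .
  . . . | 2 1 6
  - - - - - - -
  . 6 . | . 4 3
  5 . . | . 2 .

Step 1. [r6c6∈{1}] only 1 remains possible at r6c6 ⇒ r6c6=1.
Step 2. [r3c2∈{1,2,4,5}] in col 2, 2 fits only at r3c2. So r3c2=2.
Step 3. [r1c2∈{1,4}] across row 1, 4 lands solely at r1c2. So r1c2=4.
Step 4. [r3c1∈{1,4}] in row 3, 1 fits only at r3c1. So r3c1=1.
Step 5. [r6c3∈{3,4}] row 6 places 4 nowhere but r6c3. So r6c3=4.
Step 6. [r6c2∈{3}] r6c2's peers cover all but 3, so r6c2=3.
Step 7. [r5c4∈{5}] only 5 remains possible at r5c4. So r5c4=5.
Step 8. [r4c2∈{5}] r4c2 has the single candidate 5 ⇒ r4c2=5.
Step 9. [r3c5∈{5}] r3c5 is down to just 5. So r3c5=5.
Step 10. [r5c1∈{2}] nothing but 2 survives at r5c1. So r5c1=2.
Step 11. [r4c3∈{3}] r4c3 is down to just 3, so r4c3=3.
Step 12. [r1c4∈{1}] r1c4's peers cover all but 1 ⇒ r1c4=1.
Step 13. [r6c4∈{6}] r6c4 has the single candidate 6. So r6c4=6.
Step 14. [r4c1∈{4}] nothing but 4 survives at r4c1. So r4c1=4.
Step 15. [r1c6∈{2}] r1c6 has the single candidate 2 ⇒ r1c6=2.
Step 16. [r3c6∈{4}] only 4 remains possible at r3c6. So r3c6=4.
Step 17. [r2c1∈{6}] only 6 remains possible at r2c1, so r2c1=6.
Step 18. [r5c3∈{1}] only 1 remains possible at r5c3 ⇒ r5c3=1.
Step 19. [r2c2∈{1}] r2c2 has the single candidate 1 ⇒ r2c2=1.

Answer: 3 4 5 1 6 2 / 6 1 2 4 3 5 / 1 2 6 3 5 4 / 4 5 3 2 1 6 / 2 6 1 5 4 3 / 5 3 4 6 2 1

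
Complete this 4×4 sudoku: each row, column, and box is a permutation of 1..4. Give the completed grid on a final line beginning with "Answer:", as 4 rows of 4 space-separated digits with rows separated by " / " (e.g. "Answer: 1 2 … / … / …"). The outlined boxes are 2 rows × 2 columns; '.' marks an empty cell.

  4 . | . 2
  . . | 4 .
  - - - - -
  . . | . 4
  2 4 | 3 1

Step 1. [r1c2∈{1,3}] r1c2 is the only open cell in row 1 admitting 3. So r1c2=3.
Step 2. [r3c2∈{1}] r3c2's peers cover all but 1 ⇒ r3c2=1.
Step 3. [r2c2∈{2}] r2c2's peers cover all but 2, so r2c2=2.
Step 4. [r3c3∈{2}] only 2 remains possible at r3c3, so r3c3=2.
Step 5. [r3c1∈{3}] r3c1's peers cover all but 3, so r3c1=3.
Step 6. [r1c3∈{1}] r1c3 has the single candidate 1. So r1c3=1.
Step 7. [r2c4∈{3}] only 3 remains possible at r2c4 ⇒ r2c4=3.
Step 8. [r2c1∈{1}] r2c1 is down to just 1. So r2c1=1.

Answer: 4 3 1 2 / 1 2 4 3 / 3 1 2 4 / 2 4 3 1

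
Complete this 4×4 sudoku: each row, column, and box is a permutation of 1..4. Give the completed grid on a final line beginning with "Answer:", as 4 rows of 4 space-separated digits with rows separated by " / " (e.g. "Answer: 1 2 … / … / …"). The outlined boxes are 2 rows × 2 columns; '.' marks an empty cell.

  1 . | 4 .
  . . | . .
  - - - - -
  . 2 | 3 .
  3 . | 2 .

Step 1. [r3c4∈{1,4}] row 3 places 1 nowhere but r3c4, so r3c4=1.
Step 2. [r1c4∈{2,3}] in row 1, 2 fits only at r1c4. So r1c4=2.
Step 3. [r3c1∈{4}] r3c1 has the single candidate 4, so r3c1=4.
Step 4. [r2c2∈{3,4}] r2c2 is the only open cell in row 2 admitting 4, so r2c2=4.
Step 5. [r1c2∈{3}] r1c2's peers cover all but 3, so r1c2=3.
Step 6. [r4c4∈{4}] r4c4 has the single candidate 4. So r4c4=4.
Step 7. [r2c1∈{2}] r2c1 has the single candidate 2 ⇒ r2c1=2.
Step 8. [r4c2∈{1}] r4c2 has the single candidate 1 ⇒ r4c2=1.
Step 9. [r2c3∈{1}] only 1 remains possible at r2c3. So r2c3=1.
Step 10. [r2c4∈{3}] r2c4 is down to just 3, so r2c4=3.

Answer: 1 3 4 2 / 2 4 1 3 / 4 2 3 1 / 3 1 2 4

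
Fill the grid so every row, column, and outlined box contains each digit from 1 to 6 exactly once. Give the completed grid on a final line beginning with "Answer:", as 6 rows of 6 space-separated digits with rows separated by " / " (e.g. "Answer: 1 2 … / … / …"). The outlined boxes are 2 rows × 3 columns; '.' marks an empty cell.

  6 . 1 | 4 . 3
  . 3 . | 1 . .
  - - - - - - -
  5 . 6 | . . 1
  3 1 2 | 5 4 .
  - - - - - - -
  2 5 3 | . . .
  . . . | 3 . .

Step 1. [r1c5∈{2,5}] row 1 places 5 nowhere but r1c5. So r1c5=5.
Step 2. [r5c4∈{6}] only 6 remains possible at r5c4, so r5c4=6.
Step 3. [r6c3∈{4}] only 4 remains possible at r6c3. So r6c3=4.
Step 4. [r2c5∈{2,6}] in col 5, 6 fits only at r2c5. So r2c5=6.
Step 5. [r6c6∈{2,5}] r6c6 is the only open cell in row 6 admitting 5. So r6c6=5.
Step 6. [r6c5∈{1,2}] 2 has one home in row 6: r6c5 ⇒ r6c5=2.
Step 7. [r4c6∈{6}] r4c6 has the single candidate 6. So r4c6=6.
Step 8. [r1c2∈{2}] only 2 remains possible at r1c2. So r1c2=2.
Step 9. [r2c1∈{4}] r2c1 has the single candidate 4 ⇒ r2c1=4.
Step 10. [r2c6∈{2}] r2c6's peers cover all but 2, so r2c6=2.
Step 11. [r6c1∈{1}] r6c1 is down to just 1, so r6c1=1.
Step 12. [r5c6∈{4}] r5c6 is down to just 4. So r5c6=4.
Step 13. [r2c3∈{5}] r2c3 has the single candidate 5. So r2c3=5.
Step 14. [r3c2∈{4}] r3c2 is down to just 4. So r3c2=4.
Step 15. [r5c5∈{1}] nothing but 1 survives at r5c5, so r5c5=1.
Step 16. [r3c4∈{2}] nothing but 2 survives at r3c4 ⇒ r3c4=2.
Step 17. [r6c2∈{6}] r6c2 is down to just 6, so r6c2=6.
Step 18. [r3c5∈{3}] only 3 remains possible at r3c5 ⇒ r3c5=3.

Answer: 6 2 1 4 5 3 / 4 3 5 1 6 2 / 5 4 6 2 3 1 / 3 1 2 5 4 6 / 2 5 3 6 1 4 / 1 6 4 3 2 5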